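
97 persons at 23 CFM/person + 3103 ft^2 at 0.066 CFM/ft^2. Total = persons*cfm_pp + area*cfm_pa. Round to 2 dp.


Total = 97*23 + 3103*0.066 = 2435.80 CFM

2435.80 CFM


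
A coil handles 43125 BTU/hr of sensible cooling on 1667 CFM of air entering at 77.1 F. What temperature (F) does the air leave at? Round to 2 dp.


dT = 43125/(1.08*1667) = 23.9535
T_leave = 77.1 - 23.9535 = 53.15 F

53.15 F


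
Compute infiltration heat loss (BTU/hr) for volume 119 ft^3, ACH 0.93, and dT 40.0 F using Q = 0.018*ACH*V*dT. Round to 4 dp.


Q = 0.018 * 0.93 * 119 * 40.0 = 79.6824 BTU/hr

79.6824 BTU/hr


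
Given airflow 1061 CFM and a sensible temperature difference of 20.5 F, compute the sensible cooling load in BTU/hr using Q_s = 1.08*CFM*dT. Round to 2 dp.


Q = 1.08 * 1061 * 20.5 = 23490.54 BTU/hr

23490.54 BTU/hr


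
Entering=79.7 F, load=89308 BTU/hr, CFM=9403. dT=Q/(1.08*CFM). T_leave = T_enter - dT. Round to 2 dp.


dT = 89308/(1.08*9403) = 8.7943
T_leave = 79.7 - 8.7943 = 70.91 F

70.91 F


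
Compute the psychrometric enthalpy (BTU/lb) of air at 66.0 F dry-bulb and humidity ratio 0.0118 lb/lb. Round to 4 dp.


h = 0.24*66.0 + 0.0118*(1061+0.444*66.0) = 28.7056 BTU/lb

28.7056 BTU/lb


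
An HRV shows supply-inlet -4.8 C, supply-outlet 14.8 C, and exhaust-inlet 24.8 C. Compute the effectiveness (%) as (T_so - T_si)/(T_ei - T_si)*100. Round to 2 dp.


eff = (14.8-(-4.8))/(24.8-(-4.8))*100 = 66.22 %

66.22 %


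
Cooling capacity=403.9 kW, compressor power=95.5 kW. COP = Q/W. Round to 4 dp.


COP = 403.9 / 95.5 = 4.2293

4.2293


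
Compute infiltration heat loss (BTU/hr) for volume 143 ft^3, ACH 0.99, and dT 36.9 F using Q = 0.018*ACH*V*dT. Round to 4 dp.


Q = 0.018 * 0.99 * 143 * 36.9 = 94.0308 BTU/hr

94.0308 BTU/hr


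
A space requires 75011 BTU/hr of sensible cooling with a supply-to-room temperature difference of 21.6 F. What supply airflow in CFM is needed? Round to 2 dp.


CFM = 75011 / (1.08 * 21.6) = 3215.49

3215.49 CFM


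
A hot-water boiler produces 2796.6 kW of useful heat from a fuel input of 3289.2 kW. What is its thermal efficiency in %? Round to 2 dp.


eta = (2796.6/3289.2)*100 = 85.02 %

85.02 %


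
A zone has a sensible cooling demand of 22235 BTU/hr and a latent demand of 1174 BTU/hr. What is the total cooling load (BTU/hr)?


Qt = 22235 + 1174 = 23409 BTU/hr

23409 BTU/hr


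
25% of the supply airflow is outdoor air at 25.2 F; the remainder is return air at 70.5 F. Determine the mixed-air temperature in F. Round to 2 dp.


T_mix = 0.25*25.2 + 0.75*70.5 = 59.18 F

59.18 F


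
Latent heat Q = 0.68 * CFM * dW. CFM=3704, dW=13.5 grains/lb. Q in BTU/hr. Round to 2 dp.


Q = 0.68 * 3704 * 13.5 = 34002.72 BTU/hr

34002.72 BTU/hr


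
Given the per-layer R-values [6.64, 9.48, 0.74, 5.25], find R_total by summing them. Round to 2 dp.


R_total = 6.64 + 9.48 + 0.74 + 5.25 = 22.11

22.11


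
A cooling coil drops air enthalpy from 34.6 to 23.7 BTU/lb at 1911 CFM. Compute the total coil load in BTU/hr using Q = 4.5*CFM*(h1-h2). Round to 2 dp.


Q = 4.5 * 1911 * (34.6 - 23.7) = 93734.55 BTU/hr

93734.55 BTU/hr


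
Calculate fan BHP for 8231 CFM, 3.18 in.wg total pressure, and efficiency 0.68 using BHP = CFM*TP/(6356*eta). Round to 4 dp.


BHP = 8231 * 3.18 / (6356 * 0.68) = 6.0560 hp

6.0560 hp


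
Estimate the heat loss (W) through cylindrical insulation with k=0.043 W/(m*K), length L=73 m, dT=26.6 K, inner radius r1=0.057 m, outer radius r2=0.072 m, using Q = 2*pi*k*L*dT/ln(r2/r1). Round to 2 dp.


Q = 2*pi*0.043*73*26.6/ln(0.072/0.057) = 2245.70 W

2245.70 W


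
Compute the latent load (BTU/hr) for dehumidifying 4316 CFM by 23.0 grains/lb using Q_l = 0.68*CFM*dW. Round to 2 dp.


Q = 0.68 * 4316 * 23.0 = 67502.24 BTU/hr

67502.24 BTU/hr


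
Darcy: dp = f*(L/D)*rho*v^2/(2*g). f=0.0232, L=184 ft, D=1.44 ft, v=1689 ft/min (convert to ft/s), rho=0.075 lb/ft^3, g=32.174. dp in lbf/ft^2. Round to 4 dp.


v_fps = 1689/60 = 28.15 ft/s
dp = 0.0232*(184/1.44)*0.075*28.15^2/(2*32.174) = 2.7380 lbf/ft^2

2.7380 lbf/ft^2


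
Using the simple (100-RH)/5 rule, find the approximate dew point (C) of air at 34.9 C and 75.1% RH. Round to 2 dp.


Td = 34.9 - (100-75.1)/5 = 29.92 C

29.92 C


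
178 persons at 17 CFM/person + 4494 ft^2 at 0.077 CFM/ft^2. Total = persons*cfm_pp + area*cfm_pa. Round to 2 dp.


Total = 178*17 + 4494*0.077 = 3372.04 CFM

3372.04 CFM


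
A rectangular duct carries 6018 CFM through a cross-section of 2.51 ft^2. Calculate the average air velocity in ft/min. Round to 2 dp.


V = 6018 / 2.51 = 2397.61 ft/min

2397.61 ft/min


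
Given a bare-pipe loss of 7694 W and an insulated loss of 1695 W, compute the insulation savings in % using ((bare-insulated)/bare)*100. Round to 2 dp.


Savings = ((7694-1695)/7694)*100 = 77.97 %

77.97 %


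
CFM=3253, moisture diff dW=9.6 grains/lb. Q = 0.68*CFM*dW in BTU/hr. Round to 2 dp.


Q = 0.68 * 3253 * 9.6 = 21235.58 BTU/hr

21235.58 BTU/hr


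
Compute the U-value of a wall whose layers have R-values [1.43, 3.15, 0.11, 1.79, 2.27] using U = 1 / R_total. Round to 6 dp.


R_total = 1.43 + 3.15 + 0.11 + 1.79 + 2.27 = 8.75
U = 1/8.75 = 0.114286

0.114286


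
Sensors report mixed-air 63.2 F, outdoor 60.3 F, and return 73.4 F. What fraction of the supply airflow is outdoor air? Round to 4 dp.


frac = (63.2 - 73.4) / (60.3 - 73.4) = 0.7786

0.7786


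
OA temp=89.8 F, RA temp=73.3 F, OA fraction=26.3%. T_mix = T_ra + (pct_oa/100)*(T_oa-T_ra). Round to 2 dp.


T_mix = 73.3 + (26.3/100)*(89.8-73.3) = 77.64 F

77.64 F


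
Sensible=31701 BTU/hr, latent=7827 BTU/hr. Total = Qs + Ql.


Qt = 31701 + 7827 = 39528 BTU/hr

39528 BTU/hr


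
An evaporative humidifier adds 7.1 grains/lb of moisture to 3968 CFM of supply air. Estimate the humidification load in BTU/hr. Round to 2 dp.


Q = 0.68 * 3968 * 7.1 = 19157.50 BTU/hr

19157.50 BTU/hr


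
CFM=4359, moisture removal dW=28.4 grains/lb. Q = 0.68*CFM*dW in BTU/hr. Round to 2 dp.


Q = 0.68 * 4359 * 28.4 = 84181.01 BTU/hr

84181.01 BTU/hr


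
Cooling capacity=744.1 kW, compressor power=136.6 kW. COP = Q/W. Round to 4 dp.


COP = 744.1 / 136.6 = 5.4473

5.4473


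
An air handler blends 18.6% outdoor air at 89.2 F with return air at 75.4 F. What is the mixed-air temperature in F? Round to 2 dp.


T_mix = 75.4 + (18.6/100)*(89.2-75.4) = 77.97 F

77.97 F


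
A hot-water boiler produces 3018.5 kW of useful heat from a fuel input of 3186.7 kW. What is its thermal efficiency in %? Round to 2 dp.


eta = (3018.5/3186.7)*100 = 94.72 %

94.72 %


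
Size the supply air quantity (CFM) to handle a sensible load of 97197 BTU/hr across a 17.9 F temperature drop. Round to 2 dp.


CFM = 97197 / (1.08 * 17.9) = 5027.78

5027.78 CFM


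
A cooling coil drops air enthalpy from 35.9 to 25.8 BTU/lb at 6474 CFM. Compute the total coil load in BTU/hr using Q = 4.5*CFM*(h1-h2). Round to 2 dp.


Q = 4.5 * 6474 * (35.9 - 25.8) = 294243.30 BTU/hr

294243.30 BTU/hr


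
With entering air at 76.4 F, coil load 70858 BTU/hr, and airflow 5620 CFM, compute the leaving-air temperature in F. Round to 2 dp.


dT = 70858/(1.08*5620) = 11.6742
T_leave = 76.4 - 11.6742 = 64.73 F

64.73 F


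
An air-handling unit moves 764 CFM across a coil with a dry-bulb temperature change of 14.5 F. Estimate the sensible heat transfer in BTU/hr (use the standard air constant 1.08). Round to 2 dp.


Q = 1.08 * 764 * 14.5 = 11964.24 BTU/hr

11964.24 BTU/hr


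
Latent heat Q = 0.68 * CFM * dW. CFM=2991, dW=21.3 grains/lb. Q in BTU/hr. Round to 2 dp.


Q = 0.68 * 2991 * 21.3 = 43321.64 BTU/hr

43321.64 BTU/hr


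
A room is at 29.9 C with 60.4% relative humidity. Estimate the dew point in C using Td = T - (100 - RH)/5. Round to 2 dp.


Td = 29.9 - (100-60.4)/5 = 21.98 C

21.98 C


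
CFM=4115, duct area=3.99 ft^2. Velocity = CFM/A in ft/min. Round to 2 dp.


V = 4115 / 3.99 = 1031.33 ft/min

1031.33 ft/min


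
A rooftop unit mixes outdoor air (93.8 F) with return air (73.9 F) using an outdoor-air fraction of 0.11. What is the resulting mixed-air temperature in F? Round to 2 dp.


T_mix = 0.11*93.8 + 0.89*73.9 = 76.09 F

76.09 F


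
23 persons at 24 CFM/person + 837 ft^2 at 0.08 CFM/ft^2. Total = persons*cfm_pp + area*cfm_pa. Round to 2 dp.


Total = 23*24 + 837*0.08 = 618.96 CFM

618.96 CFM


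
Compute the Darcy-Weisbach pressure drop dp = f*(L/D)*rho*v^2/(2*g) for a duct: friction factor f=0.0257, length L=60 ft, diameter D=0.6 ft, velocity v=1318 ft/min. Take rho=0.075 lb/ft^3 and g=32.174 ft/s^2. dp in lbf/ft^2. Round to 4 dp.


v_fps = 1318/60 = 21.9667 ft/s
dp = 0.0257*(60/0.6)*0.075*21.9667^2/(2*32.174) = 1.4454 lbf/ft^2

1.4454 lbf/ft^2


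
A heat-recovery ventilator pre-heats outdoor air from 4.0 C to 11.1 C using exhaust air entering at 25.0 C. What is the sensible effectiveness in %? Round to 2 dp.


eff = (11.1-4.0)/(25.0-4.0)*100 = 33.81 %

33.81 %


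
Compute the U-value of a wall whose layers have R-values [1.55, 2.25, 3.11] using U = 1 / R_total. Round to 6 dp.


R_total = 1.55 + 2.25 + 3.11 = 6.91
U = 1/6.91 = 0.144718

0.144718


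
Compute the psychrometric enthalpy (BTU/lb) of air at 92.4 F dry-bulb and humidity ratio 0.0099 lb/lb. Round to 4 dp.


h = 0.24*92.4 + 0.0099*(1061+0.444*92.4) = 33.0861 BTU/lb

33.0861 BTU/lb


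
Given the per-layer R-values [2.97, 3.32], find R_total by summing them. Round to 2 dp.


R_total = 2.97 + 3.32 = 6.29

6.29


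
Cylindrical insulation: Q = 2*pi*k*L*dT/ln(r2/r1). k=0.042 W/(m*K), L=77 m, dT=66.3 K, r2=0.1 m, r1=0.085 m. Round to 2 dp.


Q = 2*pi*0.042*77*66.3/ln(0.1/0.085) = 8289.52 W

8289.52 W


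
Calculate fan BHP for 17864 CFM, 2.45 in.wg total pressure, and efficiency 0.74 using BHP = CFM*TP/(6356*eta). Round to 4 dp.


BHP = 17864 * 2.45 / (6356 * 0.74) = 9.3053 hp

9.3053 hp


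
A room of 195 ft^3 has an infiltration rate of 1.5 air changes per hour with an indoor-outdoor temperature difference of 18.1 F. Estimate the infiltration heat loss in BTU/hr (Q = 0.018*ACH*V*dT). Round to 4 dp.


Q = 0.018 * 1.5 * 195 * 18.1 = 95.2965 BTU/hr

95.2965 BTU/hr


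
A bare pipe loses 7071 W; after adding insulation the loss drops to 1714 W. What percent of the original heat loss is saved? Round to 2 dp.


Savings = ((7071-1714)/7071)*100 = 75.76 %

75.76 %


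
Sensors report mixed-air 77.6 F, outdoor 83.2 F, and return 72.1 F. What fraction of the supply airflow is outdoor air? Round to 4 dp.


frac = (77.6 - 72.1) / (83.2 - 72.1) = 0.4955

0.4955


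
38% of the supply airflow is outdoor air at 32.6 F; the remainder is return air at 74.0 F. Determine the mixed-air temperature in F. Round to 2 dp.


T_mix = 0.38*32.6 + 0.62*74.0 = 58.27 F

58.27 F


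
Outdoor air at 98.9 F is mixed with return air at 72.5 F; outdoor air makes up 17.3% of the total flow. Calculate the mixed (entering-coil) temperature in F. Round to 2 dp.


T_mix = 72.5 + (17.3/100)*(98.9-72.5) = 77.07 F

77.07 F


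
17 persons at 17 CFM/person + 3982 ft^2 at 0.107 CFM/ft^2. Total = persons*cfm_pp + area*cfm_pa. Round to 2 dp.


Total = 17*17 + 3982*0.107 = 715.07 CFM

715.07 CFM


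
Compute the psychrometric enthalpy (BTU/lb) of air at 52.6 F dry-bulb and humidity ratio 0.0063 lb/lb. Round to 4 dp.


h = 0.24*52.6 + 0.0063*(1061+0.444*52.6) = 19.4554 BTU/lb

19.4554 BTU/lb


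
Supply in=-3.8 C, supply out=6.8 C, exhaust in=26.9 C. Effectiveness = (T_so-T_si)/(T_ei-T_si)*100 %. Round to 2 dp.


eff = (6.8-(-3.8))/(26.9-(-3.8))*100 = 34.53 %

34.53 %


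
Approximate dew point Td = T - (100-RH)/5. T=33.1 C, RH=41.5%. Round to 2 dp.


Td = 33.1 - (100-41.5)/5 = 21.40 C

21.40 C


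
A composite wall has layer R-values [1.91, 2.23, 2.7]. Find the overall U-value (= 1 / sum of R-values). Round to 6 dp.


R_total = 1.91 + 2.23 + 2.7 = 6.84
U = 1/6.84 = 0.146199

0.146199


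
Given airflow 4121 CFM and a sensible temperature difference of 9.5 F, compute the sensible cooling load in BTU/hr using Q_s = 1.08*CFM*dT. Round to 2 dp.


Q = 1.08 * 4121 * 9.5 = 42281.46 BTU/hr

42281.46 BTU/hr


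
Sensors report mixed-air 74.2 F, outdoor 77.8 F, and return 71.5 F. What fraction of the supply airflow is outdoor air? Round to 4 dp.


frac = (74.2 - 71.5) / (77.8 - 71.5) = 0.4286

0.4286


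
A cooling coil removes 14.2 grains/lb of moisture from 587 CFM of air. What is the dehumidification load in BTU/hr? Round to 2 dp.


Q = 0.68 * 587 * 14.2 = 5668.07 BTU/hr

5668.07 BTU/hr


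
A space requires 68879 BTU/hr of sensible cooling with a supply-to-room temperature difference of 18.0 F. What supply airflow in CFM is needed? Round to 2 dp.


CFM = 68879 / (1.08 * 18.0) = 3543.16

3543.16 CFM


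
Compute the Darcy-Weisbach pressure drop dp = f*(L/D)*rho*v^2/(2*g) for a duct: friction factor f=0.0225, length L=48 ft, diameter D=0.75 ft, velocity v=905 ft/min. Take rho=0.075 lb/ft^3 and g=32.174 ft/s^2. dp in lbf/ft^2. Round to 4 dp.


v_fps = 905/60 = 15.0833 ft/s
dp = 0.0225*(48/0.75)*0.075*15.0833^2/(2*32.174) = 0.3818 lbf/ft^2

0.3818 lbf/ft^2


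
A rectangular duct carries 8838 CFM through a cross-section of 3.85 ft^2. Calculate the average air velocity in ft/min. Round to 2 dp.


V = 8838 / 3.85 = 2295.58 ft/min

2295.58 ft/min


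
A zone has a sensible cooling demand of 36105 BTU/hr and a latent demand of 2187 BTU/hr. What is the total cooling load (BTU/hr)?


Qt = 36105 + 2187 = 38292 BTU/hr

38292 BTU/hr


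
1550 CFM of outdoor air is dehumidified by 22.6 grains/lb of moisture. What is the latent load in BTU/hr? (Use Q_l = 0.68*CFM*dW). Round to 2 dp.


Q = 0.68 * 1550 * 22.6 = 23820.40 BTU/hr

23820.40 BTU/hr


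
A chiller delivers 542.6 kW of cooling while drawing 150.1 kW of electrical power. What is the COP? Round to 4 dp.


COP = 542.6 / 150.1 = 3.6149

3.6149


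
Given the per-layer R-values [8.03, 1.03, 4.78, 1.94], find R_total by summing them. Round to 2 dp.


R_total = 8.03 + 1.03 + 4.78 + 1.94 = 15.78

15.78


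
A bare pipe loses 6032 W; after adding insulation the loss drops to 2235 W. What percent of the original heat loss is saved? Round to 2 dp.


Savings = ((6032-2235)/6032)*100 = 62.95 %

62.95 %


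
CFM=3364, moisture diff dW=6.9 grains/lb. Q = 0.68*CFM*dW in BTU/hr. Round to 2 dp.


Q = 0.68 * 3364 * 6.9 = 15783.89 BTU/hr

15783.89 BTU/hr


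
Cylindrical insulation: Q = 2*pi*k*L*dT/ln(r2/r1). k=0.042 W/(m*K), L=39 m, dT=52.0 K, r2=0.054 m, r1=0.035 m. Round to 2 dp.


Q = 2*pi*0.042*39*52.0/ln(0.054/0.035) = 1234.16 W

1234.16 W


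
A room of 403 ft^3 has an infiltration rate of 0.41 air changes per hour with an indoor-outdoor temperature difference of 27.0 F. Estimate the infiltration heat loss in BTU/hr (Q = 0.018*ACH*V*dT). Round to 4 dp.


Q = 0.018 * 0.41 * 403 * 27.0 = 80.3018 BTU/hr

80.3018 BTU/hr


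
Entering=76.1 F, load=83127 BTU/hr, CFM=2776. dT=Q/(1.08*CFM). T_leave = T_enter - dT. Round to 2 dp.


dT = 83127/(1.08*2776) = 27.7267
T_leave = 76.1 - 27.7267 = 48.37 F

48.37 F


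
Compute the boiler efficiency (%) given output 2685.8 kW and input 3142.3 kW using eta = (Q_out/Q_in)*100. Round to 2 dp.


eta = (2685.8/3142.3)*100 = 85.47 %

85.47 %


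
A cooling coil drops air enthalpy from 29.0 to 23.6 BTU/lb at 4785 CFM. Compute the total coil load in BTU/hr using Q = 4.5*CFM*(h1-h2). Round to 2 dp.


Q = 4.5 * 4785 * (29.0 - 23.6) = 116275.50 BTU/hr

116275.50 BTU/hr


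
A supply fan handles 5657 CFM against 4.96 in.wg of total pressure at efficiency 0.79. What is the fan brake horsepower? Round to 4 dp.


BHP = 5657 * 4.96 / (6356 * 0.79) = 5.5880 hp

5.5880 hp


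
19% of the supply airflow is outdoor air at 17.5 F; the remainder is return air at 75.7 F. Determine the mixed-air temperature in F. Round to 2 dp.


T_mix = 0.19*17.5 + 0.81*75.7 = 64.64 F

64.64 F


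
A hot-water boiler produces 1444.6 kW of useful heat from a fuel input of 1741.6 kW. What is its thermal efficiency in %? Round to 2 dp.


eta = (1444.6/1741.6)*100 = 82.95 %

82.95 %


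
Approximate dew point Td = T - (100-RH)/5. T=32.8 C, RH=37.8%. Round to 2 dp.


Td = 32.8 - (100-37.8)/5 = 20.36 C

20.36 C


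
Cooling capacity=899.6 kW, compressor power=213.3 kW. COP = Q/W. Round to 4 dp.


COP = 899.6 / 213.3 = 4.2175

4.2175


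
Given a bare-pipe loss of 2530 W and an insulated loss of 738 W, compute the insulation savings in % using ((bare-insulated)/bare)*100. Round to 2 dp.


Savings = ((2530-738)/2530)*100 = 70.83 %

70.83 %


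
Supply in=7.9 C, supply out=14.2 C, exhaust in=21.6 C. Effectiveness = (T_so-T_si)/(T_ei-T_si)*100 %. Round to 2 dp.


eff = (14.2-7.9)/(21.6-7.9)*100 = 45.99 %

45.99 %


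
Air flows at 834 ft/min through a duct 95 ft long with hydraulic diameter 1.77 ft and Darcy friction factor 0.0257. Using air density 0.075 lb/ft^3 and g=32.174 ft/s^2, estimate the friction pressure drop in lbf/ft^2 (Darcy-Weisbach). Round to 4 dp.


v_fps = 834/60 = 13.9 ft/s
dp = 0.0257*(95/1.77)*0.075*13.9^2/(2*32.174) = 0.3106 lbf/ft^2

0.3106 lbf/ft^2


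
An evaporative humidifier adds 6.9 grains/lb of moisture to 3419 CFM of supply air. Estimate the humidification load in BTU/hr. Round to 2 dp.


Q = 0.68 * 3419 * 6.9 = 16041.95 BTU/hr

16041.95 BTU/hr


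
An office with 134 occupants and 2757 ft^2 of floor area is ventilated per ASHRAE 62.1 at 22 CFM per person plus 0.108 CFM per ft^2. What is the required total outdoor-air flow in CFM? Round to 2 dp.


Total = 134*22 + 2757*0.108 = 3245.76 CFM

3245.76 CFM


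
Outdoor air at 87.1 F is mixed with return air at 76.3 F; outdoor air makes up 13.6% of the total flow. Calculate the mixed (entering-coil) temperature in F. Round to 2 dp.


T_mix = 76.3 + (13.6/100)*(87.1-76.3) = 77.77 F

77.77 F


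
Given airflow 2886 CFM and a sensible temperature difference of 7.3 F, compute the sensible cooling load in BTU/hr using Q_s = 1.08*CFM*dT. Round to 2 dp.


Q = 1.08 * 2886 * 7.3 = 22753.22 BTU/hr

22753.22 BTU/hr


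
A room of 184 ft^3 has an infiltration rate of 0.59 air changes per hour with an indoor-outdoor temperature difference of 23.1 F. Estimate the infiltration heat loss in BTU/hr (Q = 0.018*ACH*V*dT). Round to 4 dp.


Q = 0.018 * 0.59 * 184 * 23.1 = 45.1392 BTU/hr

45.1392 BTU/hr


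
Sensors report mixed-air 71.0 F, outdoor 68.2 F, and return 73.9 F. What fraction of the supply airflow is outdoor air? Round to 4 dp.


frac = (71.0 - 73.9) / (68.2 - 73.9) = 0.5088

0.5088


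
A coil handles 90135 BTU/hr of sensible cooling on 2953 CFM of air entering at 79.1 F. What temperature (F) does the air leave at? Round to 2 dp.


dT = 90135/(1.08*2953) = 28.2622
T_leave = 79.1 - 28.2622 = 50.84 F

50.84 F


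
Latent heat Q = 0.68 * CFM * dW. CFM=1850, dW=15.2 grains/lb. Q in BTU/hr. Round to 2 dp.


Q = 0.68 * 1850 * 15.2 = 19121.60 BTU/hr

19121.60 BTU/hr


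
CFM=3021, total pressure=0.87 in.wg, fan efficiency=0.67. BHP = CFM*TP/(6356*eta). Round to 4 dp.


BHP = 3021 * 0.87 / (6356 * 0.67) = 0.6172 hp

0.6172 hp


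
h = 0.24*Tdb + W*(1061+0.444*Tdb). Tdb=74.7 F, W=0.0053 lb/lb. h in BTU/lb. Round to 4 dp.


h = 0.24*74.7 + 0.0053*(1061+0.444*74.7) = 23.7271 BTU/lb

23.7271 BTU/lb


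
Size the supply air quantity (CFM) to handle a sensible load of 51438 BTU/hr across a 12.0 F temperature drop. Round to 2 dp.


CFM = 51438 / (1.08 * 12.0) = 3968.98

3968.98 CFM


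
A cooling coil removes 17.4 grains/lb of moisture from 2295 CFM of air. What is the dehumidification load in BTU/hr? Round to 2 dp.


Q = 0.68 * 2295 * 17.4 = 27154.44 BTU/hr

27154.44 BTU/hr


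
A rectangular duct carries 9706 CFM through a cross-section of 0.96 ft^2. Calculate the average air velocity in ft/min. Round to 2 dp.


V = 9706 / 0.96 = 10110.42 ft/min

10110.42 ft/min


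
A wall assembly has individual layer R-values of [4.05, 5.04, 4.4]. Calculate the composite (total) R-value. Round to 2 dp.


R_total = 4.05 + 5.04 + 4.4 = 13.49

13.49


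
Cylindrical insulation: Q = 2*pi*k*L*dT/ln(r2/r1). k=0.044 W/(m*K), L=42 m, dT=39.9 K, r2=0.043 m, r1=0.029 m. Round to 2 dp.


Q = 2*pi*0.044*42*39.9/ln(0.043/0.029) = 1176.15 W

1176.15 W


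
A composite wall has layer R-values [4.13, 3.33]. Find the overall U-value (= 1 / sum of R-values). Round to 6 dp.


R_total = 4.13 + 3.33 = 7.46
U = 1/7.46 = 0.134048

0.134048


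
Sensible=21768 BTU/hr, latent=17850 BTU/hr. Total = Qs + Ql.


Qt = 21768 + 17850 = 39618 BTU/hr

39618 BTU/hr


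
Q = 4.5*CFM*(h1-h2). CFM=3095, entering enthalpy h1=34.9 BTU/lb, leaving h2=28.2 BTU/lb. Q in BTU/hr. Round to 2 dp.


Q = 4.5 * 3095 * (34.9 - 28.2) = 93314.25 BTU/hr

93314.25 BTU/hr


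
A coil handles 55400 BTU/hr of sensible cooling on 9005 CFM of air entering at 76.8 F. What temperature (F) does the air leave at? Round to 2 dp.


dT = 55400/(1.08*9005) = 5.6964
T_leave = 76.8 - 5.6964 = 71.10 F

71.10 F


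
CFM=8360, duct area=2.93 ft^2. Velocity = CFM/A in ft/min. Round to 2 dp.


V = 8360 / 2.93 = 2853.24 ft/min

2853.24 ft/min


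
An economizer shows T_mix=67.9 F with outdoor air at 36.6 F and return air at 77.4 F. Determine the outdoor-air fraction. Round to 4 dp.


frac = (67.9 - 77.4) / (36.6 - 77.4) = 0.2328

0.2328


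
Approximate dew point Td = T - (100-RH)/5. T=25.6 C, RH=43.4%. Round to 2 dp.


Td = 25.6 - (100-43.4)/5 = 14.28 C

14.28 C


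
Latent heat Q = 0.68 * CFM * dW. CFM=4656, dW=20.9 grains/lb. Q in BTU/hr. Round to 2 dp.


Q = 0.68 * 4656 * 20.9 = 66171.07 BTU/hr

66171.07 BTU/hr


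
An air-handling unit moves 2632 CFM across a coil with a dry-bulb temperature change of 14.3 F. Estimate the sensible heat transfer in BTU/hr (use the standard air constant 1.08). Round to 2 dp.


Q = 1.08 * 2632 * 14.3 = 40648.61 BTU/hr

40648.61 BTU/hr


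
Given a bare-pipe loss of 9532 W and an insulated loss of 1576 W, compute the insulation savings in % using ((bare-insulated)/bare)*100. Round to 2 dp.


Savings = ((9532-1576)/9532)*100 = 83.47 %

83.47 %


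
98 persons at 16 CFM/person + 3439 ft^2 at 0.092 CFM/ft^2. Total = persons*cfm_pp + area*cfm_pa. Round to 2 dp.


Total = 98*16 + 3439*0.092 = 1884.39 CFM

1884.39 CFM


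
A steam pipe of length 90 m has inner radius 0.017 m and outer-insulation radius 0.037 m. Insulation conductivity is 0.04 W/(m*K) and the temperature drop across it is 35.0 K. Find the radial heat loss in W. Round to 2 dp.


Q = 2*pi*0.04*90*35.0/ln(0.037/0.017) = 1017.97 W

1017.97 W


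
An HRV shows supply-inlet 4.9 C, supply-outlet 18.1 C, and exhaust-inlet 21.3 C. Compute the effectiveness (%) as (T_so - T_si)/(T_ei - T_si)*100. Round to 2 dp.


eff = (18.1-4.9)/(21.3-4.9)*100 = 80.49 %

80.49 %


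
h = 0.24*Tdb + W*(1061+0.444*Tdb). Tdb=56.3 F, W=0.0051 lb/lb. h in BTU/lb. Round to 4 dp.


h = 0.24*56.3 + 0.0051*(1061+0.444*56.3) = 19.0506 BTU/lb

19.0506 BTU/lb


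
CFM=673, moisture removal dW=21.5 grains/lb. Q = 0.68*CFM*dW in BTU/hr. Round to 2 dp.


Q = 0.68 * 673 * 21.5 = 9839.26 BTU/hr

9839.26 BTU/hr


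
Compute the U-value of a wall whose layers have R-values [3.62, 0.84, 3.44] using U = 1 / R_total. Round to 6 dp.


R_total = 3.62 + 0.84 + 3.44 = 7.90
U = 1/7.90 = 0.126582

0.126582


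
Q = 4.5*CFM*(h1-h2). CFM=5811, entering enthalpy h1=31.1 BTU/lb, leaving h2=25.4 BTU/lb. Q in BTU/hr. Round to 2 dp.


Q = 4.5 * 5811 * (31.1 - 25.4) = 149052.15 BTU/hr

149052.15 BTU/hr


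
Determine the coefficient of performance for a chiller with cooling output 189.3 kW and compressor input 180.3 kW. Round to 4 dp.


COP = 189.3 / 180.3 = 1.0499

1.0499


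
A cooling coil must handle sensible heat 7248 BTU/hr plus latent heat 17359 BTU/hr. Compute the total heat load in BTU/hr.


Qt = 7248 + 17359 = 24607 BTU/hr

24607 BTU/hr


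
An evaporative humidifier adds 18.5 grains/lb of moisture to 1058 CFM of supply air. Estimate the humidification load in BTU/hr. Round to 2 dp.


Q = 0.68 * 1058 * 18.5 = 13309.64 BTU/hr

13309.64 BTU/hr


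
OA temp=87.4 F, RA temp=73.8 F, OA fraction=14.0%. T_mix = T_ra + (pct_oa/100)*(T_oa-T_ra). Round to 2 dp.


T_mix = 73.8 + (14.0/100)*(87.4-73.8) = 75.70 F

75.70 F


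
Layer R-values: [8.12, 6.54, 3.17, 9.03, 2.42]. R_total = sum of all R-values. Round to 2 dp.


R_total = 8.12 + 6.54 + 3.17 + 9.03 + 2.42 = 29.28

29.28


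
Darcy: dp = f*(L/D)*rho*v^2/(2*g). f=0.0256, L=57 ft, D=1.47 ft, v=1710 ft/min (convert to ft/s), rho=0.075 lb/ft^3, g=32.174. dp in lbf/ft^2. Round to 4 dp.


v_fps = 1710/60 = 28.5 ft/s
dp = 0.0256*(57/1.47)*0.075*28.5^2/(2*32.174) = 0.9398 lbf/ft^2

0.9398 lbf/ft^2


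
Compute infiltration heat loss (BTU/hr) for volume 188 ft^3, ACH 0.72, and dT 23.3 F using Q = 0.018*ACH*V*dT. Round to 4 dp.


Q = 0.018 * 0.72 * 188 * 23.3 = 56.7700 BTU/hr

56.7700 BTU/hr


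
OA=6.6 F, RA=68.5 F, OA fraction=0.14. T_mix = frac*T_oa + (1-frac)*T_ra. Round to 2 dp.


T_mix = 0.14*6.6 + 0.86*68.5 = 59.83 F

59.83 F


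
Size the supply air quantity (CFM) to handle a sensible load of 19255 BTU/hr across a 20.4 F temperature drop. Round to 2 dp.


CFM = 19255 / (1.08 * 20.4) = 873.96

873.96 CFM


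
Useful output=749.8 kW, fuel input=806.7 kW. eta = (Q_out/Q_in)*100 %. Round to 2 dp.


eta = (749.8/806.7)*100 = 92.95 %

92.95 %


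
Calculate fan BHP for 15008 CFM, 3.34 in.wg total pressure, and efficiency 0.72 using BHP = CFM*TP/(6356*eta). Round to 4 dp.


BHP = 15008 * 3.34 / (6356 * 0.72) = 10.9535 hp

10.9535 hp


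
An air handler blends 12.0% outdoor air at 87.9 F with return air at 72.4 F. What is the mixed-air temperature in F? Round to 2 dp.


T_mix = 72.4 + (12.0/100)*(87.9-72.4) = 74.26 F

74.26 F


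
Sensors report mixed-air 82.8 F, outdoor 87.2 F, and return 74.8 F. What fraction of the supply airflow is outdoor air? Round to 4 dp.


frac = (82.8 - 74.8) / (87.2 - 74.8) = 0.6452

0.6452


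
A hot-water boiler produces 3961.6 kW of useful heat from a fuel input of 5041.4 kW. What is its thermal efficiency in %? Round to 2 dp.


eta = (3961.6/5041.4)*100 = 78.58 %

78.58 %


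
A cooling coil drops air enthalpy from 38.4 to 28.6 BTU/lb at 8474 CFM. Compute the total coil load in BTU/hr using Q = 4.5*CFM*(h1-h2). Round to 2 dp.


Q = 4.5 * 8474 * (38.4 - 28.6) = 373703.40 BTU/hr

373703.40 BTU/hr


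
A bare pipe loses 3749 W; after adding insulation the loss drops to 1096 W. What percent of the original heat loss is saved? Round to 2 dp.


Savings = ((3749-1096)/3749)*100 = 70.77 %

70.77 %


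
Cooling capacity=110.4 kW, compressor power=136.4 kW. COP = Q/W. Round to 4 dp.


COP = 110.4 / 136.4 = 0.8094

0.8094


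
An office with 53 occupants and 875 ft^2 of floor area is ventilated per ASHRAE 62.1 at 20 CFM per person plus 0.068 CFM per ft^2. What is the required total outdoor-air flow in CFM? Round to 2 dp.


Total = 53*20 + 875*0.068 = 1119.50 CFM

1119.50 CFM


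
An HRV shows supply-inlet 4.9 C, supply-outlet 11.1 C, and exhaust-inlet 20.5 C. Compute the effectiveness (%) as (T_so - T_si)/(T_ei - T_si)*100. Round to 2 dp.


eff = (11.1-4.9)/(20.5-4.9)*100 = 39.74 %

39.74 %


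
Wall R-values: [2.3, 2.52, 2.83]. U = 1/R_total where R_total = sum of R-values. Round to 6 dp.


R_total = 2.3 + 2.52 + 2.83 = 7.65
U = 1/7.65 = 0.130719

0.130719


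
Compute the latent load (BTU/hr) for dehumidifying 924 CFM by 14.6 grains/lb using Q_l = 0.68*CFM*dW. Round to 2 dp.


Q = 0.68 * 924 * 14.6 = 9173.47 BTU/hr

9173.47 BTU/hr


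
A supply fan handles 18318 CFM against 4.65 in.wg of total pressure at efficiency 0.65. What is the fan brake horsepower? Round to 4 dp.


BHP = 18318 * 4.65 / (6356 * 0.65) = 20.6174 hp

20.6174 hp


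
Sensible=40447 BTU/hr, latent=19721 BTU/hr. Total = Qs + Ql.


Qt = 40447 + 19721 = 60168 BTU/hr

60168 BTU/hr


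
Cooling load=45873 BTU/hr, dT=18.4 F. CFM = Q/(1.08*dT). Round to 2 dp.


CFM = 45873 / (1.08 * 18.4) = 2308.42

2308.42 CFM


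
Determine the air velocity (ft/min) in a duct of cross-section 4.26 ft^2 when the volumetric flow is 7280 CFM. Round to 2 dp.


V = 7280 / 4.26 = 1708.92 ft/min

1708.92 ft/min


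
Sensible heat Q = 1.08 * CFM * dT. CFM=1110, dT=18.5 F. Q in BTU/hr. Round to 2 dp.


Q = 1.08 * 1110 * 18.5 = 22177.80 BTU/hr

22177.80 BTU/hr


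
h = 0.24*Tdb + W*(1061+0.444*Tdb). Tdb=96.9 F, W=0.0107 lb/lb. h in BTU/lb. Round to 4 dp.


h = 0.24*96.9 + 0.0107*(1061+0.444*96.9) = 35.0691 BTU/lb

35.0691 BTU/lb


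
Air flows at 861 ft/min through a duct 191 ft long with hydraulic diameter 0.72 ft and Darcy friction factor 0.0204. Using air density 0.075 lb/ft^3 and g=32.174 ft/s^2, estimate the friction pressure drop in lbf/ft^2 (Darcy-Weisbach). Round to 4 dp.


v_fps = 861/60 = 14.35 ft/s
dp = 0.0204*(191/0.72)*0.075*14.35^2/(2*32.174) = 1.2989 lbf/ft^2

1.2989 lbf/ft^2


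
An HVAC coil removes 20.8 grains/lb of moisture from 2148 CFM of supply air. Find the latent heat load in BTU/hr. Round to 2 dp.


Q = 0.68 * 2148 * 20.8 = 30381.31 BTU/hr

30381.31 BTU/hr


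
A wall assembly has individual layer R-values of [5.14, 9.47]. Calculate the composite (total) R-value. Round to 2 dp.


R_total = 5.14 + 9.47 = 14.61

14.61


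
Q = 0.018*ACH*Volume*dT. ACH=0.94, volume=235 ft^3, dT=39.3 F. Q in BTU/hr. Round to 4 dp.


Q = 0.018 * 0.94 * 235 * 39.3 = 156.2647 BTU/hr

156.2647 BTU/hr


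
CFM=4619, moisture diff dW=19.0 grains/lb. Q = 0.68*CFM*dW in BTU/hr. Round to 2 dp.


Q = 0.68 * 4619 * 19.0 = 59677.48 BTU/hr

59677.48 BTU/hr


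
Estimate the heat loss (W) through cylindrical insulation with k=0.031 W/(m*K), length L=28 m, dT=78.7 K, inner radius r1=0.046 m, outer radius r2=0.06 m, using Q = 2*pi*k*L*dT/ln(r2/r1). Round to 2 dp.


Q = 2*pi*0.031*28*78.7/ln(0.06/0.046) = 1615.39 W

1615.39 W


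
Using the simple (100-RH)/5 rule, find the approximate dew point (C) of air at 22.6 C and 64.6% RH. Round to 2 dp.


Td = 22.6 - (100-64.6)/5 = 15.52 C

15.52 C


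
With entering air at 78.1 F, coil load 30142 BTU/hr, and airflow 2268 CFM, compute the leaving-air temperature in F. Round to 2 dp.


dT = 30142/(1.08*2268) = 12.3057
T_leave = 78.1 - 12.3057 = 65.79 F

65.79 F


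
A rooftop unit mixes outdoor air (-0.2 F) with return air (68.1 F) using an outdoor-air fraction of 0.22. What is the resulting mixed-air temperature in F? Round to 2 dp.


T_mix = 0.22*(-0.2) + 0.78*68.1 = 53.07 F

53.07 F


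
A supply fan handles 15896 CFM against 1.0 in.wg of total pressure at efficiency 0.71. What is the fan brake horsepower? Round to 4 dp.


BHP = 15896 * 1.0 / (6356 * 0.71) = 3.5225 hp

3.5225 hp


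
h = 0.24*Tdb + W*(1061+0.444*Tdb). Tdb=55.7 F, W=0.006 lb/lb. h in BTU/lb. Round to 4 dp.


h = 0.24*55.7 + 0.006*(1061+0.444*55.7) = 19.8824 BTU/lb

19.8824 BTU/lb


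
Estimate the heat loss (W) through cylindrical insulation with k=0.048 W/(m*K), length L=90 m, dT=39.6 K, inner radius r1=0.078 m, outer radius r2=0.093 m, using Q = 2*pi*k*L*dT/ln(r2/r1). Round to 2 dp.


Q = 2*pi*0.048*90*39.6/ln(0.093/0.078) = 6111.05 W

6111.05 W


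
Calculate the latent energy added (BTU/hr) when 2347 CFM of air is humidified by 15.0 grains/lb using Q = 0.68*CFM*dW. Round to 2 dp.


Q = 0.68 * 2347 * 15.0 = 23939.40 BTU/hr

23939.40 BTU/hr


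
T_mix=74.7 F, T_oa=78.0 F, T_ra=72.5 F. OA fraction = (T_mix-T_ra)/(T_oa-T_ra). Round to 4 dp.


frac = (74.7 - 72.5) / (78.0 - 72.5) = 0.4000

0.4000


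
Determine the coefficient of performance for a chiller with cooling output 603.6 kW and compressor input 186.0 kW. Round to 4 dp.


COP = 603.6 / 186.0 = 3.2452

3.2452


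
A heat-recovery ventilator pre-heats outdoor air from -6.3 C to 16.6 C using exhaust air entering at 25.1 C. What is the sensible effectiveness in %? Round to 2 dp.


eff = (16.6-(-6.3))/(25.1-(-6.3))*100 = 72.93 %

72.93 %


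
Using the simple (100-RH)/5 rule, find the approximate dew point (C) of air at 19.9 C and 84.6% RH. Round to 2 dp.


Td = 19.9 - (100-84.6)/5 = 16.82 C

16.82 C


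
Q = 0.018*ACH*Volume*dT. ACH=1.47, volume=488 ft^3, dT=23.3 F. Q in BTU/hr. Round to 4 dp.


Q = 0.018 * 1.47 * 488 * 23.3 = 300.8608 BTU/hr

300.8608 BTU/hr


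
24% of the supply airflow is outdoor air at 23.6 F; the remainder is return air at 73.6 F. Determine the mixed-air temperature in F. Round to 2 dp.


T_mix = 0.24*23.6 + 0.76*73.6 = 61.60 F

61.60 F


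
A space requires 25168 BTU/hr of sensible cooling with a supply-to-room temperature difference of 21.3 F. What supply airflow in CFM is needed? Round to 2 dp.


CFM = 25168 / (1.08 * 21.3) = 1094.07

1094.07 CFM


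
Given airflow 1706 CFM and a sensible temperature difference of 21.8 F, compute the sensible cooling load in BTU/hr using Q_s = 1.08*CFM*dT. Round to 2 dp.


Q = 1.08 * 1706 * 21.8 = 40166.06 BTU/hr

40166.06 BTU/hr


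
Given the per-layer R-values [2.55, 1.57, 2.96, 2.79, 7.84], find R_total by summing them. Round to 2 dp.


R_total = 2.55 + 1.57 + 2.96 + 2.79 + 7.84 = 17.71

17.71


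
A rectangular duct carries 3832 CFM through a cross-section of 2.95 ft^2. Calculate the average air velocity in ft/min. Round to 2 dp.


V = 3832 / 2.95 = 1298.98 ft/min

1298.98 ft/min


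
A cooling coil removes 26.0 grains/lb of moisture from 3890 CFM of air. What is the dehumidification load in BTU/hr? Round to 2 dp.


Q = 0.68 * 3890 * 26.0 = 68775.20 BTU/hr

68775.20 BTU/hr


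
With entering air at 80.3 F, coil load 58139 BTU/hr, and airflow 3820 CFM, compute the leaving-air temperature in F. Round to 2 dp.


dT = 58139/(1.08*3820) = 14.0923
T_leave = 80.3 - 14.0923 = 66.21 F

66.21 F


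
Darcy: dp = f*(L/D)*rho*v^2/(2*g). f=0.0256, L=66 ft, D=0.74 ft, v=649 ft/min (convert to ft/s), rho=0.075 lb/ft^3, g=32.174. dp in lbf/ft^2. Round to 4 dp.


v_fps = 649/60 = 10.8167 ft/s
dp = 0.0256*(66/0.74)*0.075*10.8167^2/(2*32.174) = 0.3114 lbf/ft^2

0.3114 lbf/ft^2


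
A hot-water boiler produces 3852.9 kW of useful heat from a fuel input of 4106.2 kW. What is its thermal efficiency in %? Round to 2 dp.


eta = (3852.9/4106.2)*100 = 93.83 %

93.83 %


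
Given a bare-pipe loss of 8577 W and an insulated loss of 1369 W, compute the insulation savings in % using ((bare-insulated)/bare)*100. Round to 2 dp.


Savings = ((8577-1369)/8577)*100 = 84.04 %

84.04 %


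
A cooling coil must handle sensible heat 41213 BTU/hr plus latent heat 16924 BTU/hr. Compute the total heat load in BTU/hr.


Qt = 41213 + 16924 = 58137 BTU/hr

58137 BTU/hr


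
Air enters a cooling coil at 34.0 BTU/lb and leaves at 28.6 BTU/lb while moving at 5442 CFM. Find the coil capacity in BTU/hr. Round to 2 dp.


Q = 4.5 * 5442 * (34.0 - 28.6) = 132240.60 BTU/hr

132240.60 BTU/hr


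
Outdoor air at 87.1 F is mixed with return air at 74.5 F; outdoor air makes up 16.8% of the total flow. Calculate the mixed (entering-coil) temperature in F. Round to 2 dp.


T_mix = 74.5 + (16.8/100)*(87.1-74.5) = 76.62 F

76.62 F


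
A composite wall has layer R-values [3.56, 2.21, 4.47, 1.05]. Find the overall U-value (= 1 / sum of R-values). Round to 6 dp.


R_total = 3.56 + 2.21 + 4.47 + 1.05 = 11.29
U = 1/11.29 = 0.088574

0.088574


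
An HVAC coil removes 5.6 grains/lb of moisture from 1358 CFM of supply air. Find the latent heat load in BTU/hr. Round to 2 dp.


Q = 0.68 * 1358 * 5.6 = 5171.26 BTU/hr

5171.26 BTU/hr


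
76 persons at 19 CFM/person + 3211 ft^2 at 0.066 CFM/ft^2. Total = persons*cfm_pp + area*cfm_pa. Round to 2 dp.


Total = 76*19 + 3211*0.066 = 1655.93 CFM

1655.93 CFM


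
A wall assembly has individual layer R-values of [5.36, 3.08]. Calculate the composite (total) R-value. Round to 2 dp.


R_total = 5.36 + 3.08 = 8.44

8.44


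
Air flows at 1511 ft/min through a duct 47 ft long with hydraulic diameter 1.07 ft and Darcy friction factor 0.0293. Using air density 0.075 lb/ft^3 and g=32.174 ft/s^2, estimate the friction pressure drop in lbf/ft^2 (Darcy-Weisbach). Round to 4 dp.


v_fps = 1511/60 = 25.1833 ft/s
dp = 0.0293*(47/1.07)*0.075*25.1833^2/(2*32.174) = 0.9513 lbf/ft^2

0.9513 lbf/ft^2


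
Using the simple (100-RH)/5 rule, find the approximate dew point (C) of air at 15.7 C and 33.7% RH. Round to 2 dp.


Td = 15.7 - (100-33.7)/5 = 2.44 C

2.44 C


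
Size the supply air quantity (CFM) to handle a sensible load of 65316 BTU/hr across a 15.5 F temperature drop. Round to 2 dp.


CFM = 65316 / (1.08 * 15.5) = 3901.79

3901.79 CFM


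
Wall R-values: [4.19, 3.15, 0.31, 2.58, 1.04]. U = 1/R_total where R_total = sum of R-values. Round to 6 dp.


R_total = 4.19 + 3.15 + 0.31 + 2.58 + 1.04 = 11.27
U = 1/11.27 = 0.088731

0.088731


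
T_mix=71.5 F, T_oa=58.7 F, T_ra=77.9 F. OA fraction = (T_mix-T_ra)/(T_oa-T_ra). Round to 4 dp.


frac = (71.5 - 77.9) / (58.7 - 77.9) = 0.3333

0.3333


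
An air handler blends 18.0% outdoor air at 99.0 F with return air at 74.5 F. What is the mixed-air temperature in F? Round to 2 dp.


T_mix = 74.5 + (18.0/100)*(99.0-74.5) = 78.91 F

78.91 F


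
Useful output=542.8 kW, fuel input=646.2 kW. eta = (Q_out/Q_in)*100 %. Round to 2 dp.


eta = (542.8/646.2)*100 = 84.00 %

84.00 %


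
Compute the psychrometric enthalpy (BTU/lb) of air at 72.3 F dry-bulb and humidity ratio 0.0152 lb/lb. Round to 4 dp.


h = 0.24*72.3 + 0.0152*(1061+0.444*72.3) = 33.9671 BTU/lb

33.9671 BTU/lb


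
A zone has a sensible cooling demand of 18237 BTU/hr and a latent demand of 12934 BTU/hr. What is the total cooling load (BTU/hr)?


Qt = 18237 + 12934 = 31171 BTU/hr

31171 BTU/hr


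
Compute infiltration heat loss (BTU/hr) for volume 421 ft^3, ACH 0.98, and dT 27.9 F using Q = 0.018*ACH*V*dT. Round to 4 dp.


Q = 0.018 * 0.98 * 421 * 27.9 = 207.1977 BTU/hr

207.1977 BTU/hr


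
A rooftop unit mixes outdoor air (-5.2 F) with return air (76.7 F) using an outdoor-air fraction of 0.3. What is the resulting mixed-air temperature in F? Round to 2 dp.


T_mix = 0.3*(-5.2) + 0.7*76.7 = 52.13 F

52.13 F


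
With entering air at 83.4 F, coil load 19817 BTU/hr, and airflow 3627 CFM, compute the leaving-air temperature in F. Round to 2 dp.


dT = 19817/(1.08*3627) = 5.0590
T_leave = 83.4 - 5.0590 = 78.34 F

78.34 F


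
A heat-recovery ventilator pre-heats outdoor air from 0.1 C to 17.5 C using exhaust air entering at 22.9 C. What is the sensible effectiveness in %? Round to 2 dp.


eff = (17.5-0.1)/(22.9-0.1)*100 = 76.32 %

76.32 %


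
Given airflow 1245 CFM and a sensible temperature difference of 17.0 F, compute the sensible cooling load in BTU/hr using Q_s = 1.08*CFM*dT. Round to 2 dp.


Q = 1.08 * 1245 * 17.0 = 22858.20 BTU/hr

22858.20 BTU/hr


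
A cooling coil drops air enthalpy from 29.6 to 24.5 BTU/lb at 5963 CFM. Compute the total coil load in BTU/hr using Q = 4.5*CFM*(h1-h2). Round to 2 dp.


Q = 4.5 * 5963 * (29.6 - 24.5) = 136850.85 BTU/hr

136850.85 BTU/hr


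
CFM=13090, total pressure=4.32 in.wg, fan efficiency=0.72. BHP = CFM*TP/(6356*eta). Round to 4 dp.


BHP = 13090 * 4.32 / (6356 * 0.72) = 12.3568 hp

12.3568 hp


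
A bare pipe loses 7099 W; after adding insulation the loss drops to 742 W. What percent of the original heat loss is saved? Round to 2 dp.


Savings = ((7099-742)/7099)*100 = 89.55 %

89.55 %
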